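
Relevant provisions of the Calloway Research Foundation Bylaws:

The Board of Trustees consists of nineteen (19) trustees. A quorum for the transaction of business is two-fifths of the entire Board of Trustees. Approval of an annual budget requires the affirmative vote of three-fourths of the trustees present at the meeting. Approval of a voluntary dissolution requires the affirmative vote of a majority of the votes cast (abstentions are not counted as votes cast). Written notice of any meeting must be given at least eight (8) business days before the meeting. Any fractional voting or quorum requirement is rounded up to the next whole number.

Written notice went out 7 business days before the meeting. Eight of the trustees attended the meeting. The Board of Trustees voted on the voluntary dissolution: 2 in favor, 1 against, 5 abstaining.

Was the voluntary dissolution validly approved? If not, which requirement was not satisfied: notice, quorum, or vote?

Notice: 7 business days given; 8 required (7 < 8). Not satisfied.
Quorum: 8 present; quorum is 8. Satisfied.
Vote: the voluntary dissolution requires a majority of the votes cast (8 present − 5 abstaining = 3). A majority of 3 is 2, so 2 affirmative votes are needed; 2 voted in favor. Satisfied.

Invalid — notice requirement not satisfied.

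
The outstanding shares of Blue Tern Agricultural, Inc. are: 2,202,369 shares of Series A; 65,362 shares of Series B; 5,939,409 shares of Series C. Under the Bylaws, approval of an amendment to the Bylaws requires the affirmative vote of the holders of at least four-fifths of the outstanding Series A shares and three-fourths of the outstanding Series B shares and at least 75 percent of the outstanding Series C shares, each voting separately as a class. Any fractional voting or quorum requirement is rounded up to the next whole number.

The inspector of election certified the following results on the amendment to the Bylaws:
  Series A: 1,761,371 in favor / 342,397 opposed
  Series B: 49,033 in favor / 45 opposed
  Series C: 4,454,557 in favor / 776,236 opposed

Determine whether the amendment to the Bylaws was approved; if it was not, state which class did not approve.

Series A: 4/5 of 2202369 = 1761895.20, rounded up to 1761896; 1,761,896 required, 1,761,371 in favor — not approved.
Series B: 3/4 of 65362 = 49021.50, rounded up to 49022; 49,022 required, 49,033 in favor — approved.
Series C: 3/4 of 5939409 = 4454556.75, rounded up to 4454557; 4,454,557 required, 4,454,557 in favor — approved.

Not approved — the Series A shares did not give the required vote.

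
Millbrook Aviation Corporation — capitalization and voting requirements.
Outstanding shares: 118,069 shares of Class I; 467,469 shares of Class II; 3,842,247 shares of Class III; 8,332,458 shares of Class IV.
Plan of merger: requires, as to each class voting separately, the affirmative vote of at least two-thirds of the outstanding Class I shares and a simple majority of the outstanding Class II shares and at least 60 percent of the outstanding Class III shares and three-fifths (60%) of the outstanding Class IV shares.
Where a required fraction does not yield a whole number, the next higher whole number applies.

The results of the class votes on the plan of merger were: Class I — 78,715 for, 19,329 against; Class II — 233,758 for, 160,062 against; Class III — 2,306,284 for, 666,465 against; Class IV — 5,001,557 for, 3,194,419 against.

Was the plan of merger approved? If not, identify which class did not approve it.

Class I: 2/3 of 118069 = 78712.67, rounded up to 78713; 78,713 required, 78,715 in favor — approved.
Class II: a majority of 467469 is 233735; 233,735 required, 233,758 in favor — approved.
Class III: 3/5 of 3842247 = 2305348.20, rounded up to 2305349; 2,305,349 required, 2,306,284 in favor — approved.
Class IV: 3/5 of 8332458 = 4999474.80, rounded up to 4999475; 4,999,475 required, 5,001,557 in favor — approved.

Approved — every class gave the required vote.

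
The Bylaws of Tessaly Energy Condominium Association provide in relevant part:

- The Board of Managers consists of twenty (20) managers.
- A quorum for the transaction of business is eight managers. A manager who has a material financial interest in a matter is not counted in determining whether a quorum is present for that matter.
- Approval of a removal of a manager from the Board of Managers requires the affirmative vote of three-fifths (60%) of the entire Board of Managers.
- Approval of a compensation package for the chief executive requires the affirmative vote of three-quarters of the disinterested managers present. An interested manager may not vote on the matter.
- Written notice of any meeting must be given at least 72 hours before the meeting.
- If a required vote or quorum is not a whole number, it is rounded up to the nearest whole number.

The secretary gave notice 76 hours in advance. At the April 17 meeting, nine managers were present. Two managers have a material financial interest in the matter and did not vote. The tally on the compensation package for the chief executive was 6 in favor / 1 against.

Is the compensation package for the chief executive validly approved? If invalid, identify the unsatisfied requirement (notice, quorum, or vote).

Invalid — quorum requirement not satisfied.

Notice: 76 hours given; 72 required (76 ≥ 72). Satisfied.
Quorum: 9 present, but the 2 interested managers do not count, leaving 7. Quorum is 8. Not satisfied.
Vote: the compensation package for the chief executive requires three-fourths of the disinterested managers present (9 − 2 = 7). 3/4 of 7 = 5.25, rounded up to 6, so 6 affirmative votes are needed; 6 voted in favor. Satisfied. (Moot — without a quorum no business can be validly transacted.)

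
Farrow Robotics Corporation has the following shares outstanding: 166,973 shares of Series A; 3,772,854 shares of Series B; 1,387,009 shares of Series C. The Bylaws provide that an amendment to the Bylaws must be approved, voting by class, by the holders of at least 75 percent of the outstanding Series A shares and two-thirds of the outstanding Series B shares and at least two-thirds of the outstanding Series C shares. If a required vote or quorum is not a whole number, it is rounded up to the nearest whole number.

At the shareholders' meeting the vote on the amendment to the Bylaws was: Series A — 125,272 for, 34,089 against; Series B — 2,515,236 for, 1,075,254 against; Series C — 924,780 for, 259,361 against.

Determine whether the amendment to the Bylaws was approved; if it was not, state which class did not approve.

Series A: 3/4 of 166973 = 125229.75, rounded up to 125230; 125,230 required, 125,272 in favor — approved.
Series B: 2/3 of 3772854 = 2515236; 2,515,236 required, 2,515,236 in favor — approved.
Series C: 2/3 of 1387009 = 924672.67, rounded up to 924673; 924,673 required, 924,780 in favor — approved.

Approved — every class gave the required vote.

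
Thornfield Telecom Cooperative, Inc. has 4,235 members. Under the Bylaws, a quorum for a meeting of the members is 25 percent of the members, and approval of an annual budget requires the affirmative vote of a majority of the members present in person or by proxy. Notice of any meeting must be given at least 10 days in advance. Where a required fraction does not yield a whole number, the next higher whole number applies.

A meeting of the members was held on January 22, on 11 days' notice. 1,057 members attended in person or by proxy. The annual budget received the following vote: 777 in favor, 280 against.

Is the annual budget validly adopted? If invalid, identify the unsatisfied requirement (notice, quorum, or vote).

Invalid — quorum requirement not satisfied.

Notice: 11 days given; 10 required. Satisfied.
Quorum: 25% of 4,235 = 1,058.75, rounded up to 1,059; 1,057 present. Not satisfied.
Vote: requires a majority of those present (1,057); a majority of 1057 is 529, so 529 needed; 777 in favor. Satisfied.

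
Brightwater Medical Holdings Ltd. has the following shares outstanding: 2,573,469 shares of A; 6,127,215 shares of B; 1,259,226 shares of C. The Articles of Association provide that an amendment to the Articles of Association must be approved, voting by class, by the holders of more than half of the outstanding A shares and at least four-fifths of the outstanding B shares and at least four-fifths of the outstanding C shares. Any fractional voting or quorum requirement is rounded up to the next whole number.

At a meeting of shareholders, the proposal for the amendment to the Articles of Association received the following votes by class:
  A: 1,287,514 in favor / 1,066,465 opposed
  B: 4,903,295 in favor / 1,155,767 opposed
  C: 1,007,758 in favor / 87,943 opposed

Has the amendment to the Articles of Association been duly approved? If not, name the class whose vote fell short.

A: a majority of 2573469 is 1286735; 1,286,735 required, 1,287,514 in favor — approved.
B: 4/5 of 6127215 = 4901772; 4,901,772 required, 4,903,295 in favor — approved.
C: 4/5 of 1259226 = 1007380.80, rounded up to 1007381; 1,007,381 required, 1,007,758 in favor — approved.

Approved — every class gave the required vote.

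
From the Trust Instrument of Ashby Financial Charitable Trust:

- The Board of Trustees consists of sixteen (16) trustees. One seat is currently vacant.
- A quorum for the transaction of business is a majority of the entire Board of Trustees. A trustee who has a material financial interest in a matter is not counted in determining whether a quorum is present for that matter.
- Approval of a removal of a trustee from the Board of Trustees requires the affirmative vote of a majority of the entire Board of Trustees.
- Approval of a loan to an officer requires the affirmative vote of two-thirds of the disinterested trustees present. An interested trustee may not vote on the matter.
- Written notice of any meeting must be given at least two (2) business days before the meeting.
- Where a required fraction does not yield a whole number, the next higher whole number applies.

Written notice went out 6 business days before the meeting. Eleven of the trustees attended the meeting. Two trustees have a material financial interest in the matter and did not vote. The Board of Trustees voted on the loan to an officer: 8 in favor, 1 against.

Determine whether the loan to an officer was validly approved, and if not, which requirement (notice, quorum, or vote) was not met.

Valid — all requirements satisfied.

Notice: 6 business days given; 2 required (6 ≥ 2). Satisfied.
Quorum: 11 present, but the 2 interested trustees do not count, leaving 9. Quorum is 9. Satisfied.
Vote: the loan to an officer requires two-thirds of the disinterested trustees present (11 − 2 = 9). 2/3 of 9 = 6, so 6 affirmative votes are needed; 8 voted in favor. Satisfied.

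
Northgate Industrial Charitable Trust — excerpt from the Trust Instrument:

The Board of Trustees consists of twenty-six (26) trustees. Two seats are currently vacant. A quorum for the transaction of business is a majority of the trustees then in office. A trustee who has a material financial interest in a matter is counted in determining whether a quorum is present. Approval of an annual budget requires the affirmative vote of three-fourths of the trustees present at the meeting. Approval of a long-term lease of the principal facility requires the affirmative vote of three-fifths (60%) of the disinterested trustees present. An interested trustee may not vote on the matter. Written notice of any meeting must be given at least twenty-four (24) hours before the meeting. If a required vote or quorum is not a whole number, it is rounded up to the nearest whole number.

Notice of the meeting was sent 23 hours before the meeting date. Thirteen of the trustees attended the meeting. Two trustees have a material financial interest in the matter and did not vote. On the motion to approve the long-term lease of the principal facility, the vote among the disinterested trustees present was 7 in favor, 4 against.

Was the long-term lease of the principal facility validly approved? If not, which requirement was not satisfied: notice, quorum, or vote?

Notice: 23 hours given; 24 required (23 < 24). Not satisfied.
Quorum: 13 present (interested trustees count toward quorum); quorum is 13. Satisfied.
Vote: the long-term lease of the principal facility requires three-fifths of the disinterested trustees present (13 − 2 = 11). 3/5 of 11 = 6.60, rounded up to 7, so 7 affirmative votes are needed; 7 voted in favor. Satisfied.

Invalid — notice requirement not satisfied.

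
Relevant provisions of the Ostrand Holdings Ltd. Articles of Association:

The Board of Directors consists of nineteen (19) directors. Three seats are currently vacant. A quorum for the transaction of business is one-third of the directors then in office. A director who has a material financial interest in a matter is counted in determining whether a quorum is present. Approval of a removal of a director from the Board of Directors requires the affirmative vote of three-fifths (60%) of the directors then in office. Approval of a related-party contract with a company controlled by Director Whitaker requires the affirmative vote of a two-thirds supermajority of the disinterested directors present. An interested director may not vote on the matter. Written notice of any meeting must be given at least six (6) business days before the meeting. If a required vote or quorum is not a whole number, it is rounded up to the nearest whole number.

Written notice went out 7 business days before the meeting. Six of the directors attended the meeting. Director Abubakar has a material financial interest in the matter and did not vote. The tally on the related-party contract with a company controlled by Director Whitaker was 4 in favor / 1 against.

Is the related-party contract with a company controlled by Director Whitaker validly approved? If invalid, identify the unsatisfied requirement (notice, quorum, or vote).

Valid — all requirements satisfied.

Notice: 7 business days given; 6 required (7 ≥ 6). Satisfied.
Quorum: 6 present (interested directors count toward quorum); quorum is 6. Satisfied.
Vote: the related-party contract with a company controlled by Director Whitaker requires two-thirds of the disinterested directors present (6 − 1 = 5). 2/3 of 5 = 3.33, rounded up to 4, so 4 affirmative votes are needed; 4 voted in favor. Satisfied.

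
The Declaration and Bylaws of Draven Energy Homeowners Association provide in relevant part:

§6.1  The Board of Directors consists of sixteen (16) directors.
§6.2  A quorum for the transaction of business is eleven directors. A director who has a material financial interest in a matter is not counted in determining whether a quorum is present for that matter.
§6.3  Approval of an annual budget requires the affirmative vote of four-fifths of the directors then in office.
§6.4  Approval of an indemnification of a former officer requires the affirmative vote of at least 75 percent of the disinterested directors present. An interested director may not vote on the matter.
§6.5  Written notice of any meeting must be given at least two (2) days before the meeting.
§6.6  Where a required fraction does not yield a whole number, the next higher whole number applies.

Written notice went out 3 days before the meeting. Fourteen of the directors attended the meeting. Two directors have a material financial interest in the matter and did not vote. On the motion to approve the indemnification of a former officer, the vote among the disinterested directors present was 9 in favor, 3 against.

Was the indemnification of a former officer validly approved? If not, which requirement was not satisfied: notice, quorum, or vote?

Valid — all requirements satisfied.

Notice: 3 days given; 2 required (3 ≥ 2). Satisfied.
Quorum: 14 present, but the 2 interested directors do not count, leaving 12. Quorum is 11. Satisfied.
Vote: the indemnification of a former officer requires three-fourths of the disinterested directors present (14 − 2 = 12). 3/4 of 12 = 9, so 9 affirmative votes are needed; 9 voted in favor. Satisfied.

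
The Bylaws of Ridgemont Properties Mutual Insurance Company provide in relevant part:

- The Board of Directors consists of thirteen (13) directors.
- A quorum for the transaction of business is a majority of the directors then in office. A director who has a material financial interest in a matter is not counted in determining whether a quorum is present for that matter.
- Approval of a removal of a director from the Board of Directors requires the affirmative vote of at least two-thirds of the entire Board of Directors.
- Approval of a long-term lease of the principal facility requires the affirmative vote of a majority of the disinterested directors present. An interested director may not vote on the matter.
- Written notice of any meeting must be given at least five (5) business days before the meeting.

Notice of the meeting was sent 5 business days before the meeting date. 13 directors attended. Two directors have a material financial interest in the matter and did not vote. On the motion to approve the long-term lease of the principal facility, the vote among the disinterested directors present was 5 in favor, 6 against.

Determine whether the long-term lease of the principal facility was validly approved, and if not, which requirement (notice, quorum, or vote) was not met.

Invalid — vote requirement not satisfied.

Notice: 5 business days given; 5 required (5 ≥ 5). Satisfied.
Quorum: 13 present, but the 2 interested directors do not count, leaving 11. Quorum is 7. Satisfied.
Vote: the long-term lease of the principal facility requires a majority of the disinterested directors present (13 − 2 = 11). A majority of 11 is 6, so 6 affirmative votes are needed; 5 voted in favor. Not satisfied.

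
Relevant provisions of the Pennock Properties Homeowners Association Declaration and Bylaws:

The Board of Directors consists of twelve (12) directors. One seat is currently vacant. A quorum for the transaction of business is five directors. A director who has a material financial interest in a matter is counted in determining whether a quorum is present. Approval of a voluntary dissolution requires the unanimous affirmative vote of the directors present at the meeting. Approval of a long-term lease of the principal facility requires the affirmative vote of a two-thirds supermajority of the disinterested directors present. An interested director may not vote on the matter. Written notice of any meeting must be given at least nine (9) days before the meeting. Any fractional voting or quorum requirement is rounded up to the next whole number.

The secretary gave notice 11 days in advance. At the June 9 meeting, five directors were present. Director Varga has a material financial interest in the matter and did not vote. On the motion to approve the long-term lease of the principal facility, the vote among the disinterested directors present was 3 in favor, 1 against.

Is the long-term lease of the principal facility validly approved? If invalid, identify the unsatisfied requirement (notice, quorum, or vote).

Valid — all requirements satisfied.

Notice: 11 days given; 9 required (11 ≥ 9). Satisfied.
Quorum: 5 present (interested directors count toward quorum); quorum is 5. Satisfied.
Vote: the long-term lease of the principal facility requires two-thirds of the disinterested directors present (5 − 1 = 4). 2/3 of 4 = 2.67, rounded up to 3, so 3 affirmative votes are needed; 3 voted in favor. Satisfied.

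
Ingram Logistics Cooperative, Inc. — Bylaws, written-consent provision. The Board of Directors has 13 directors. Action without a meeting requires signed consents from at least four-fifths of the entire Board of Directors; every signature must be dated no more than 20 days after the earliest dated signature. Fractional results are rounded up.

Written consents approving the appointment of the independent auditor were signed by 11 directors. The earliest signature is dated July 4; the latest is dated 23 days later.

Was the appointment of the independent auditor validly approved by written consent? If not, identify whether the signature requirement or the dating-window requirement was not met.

Signatures required: at least four-fifths of 13 — 4/5 of 13 = 10.40, rounded up to 11, so 11 needed; 11 signed. Sufficient.
Dating window: the latest signature is 23 days after the earliest; the limit is 20 days. Outside the window.

Not effective — dating-window requirement not satisfied.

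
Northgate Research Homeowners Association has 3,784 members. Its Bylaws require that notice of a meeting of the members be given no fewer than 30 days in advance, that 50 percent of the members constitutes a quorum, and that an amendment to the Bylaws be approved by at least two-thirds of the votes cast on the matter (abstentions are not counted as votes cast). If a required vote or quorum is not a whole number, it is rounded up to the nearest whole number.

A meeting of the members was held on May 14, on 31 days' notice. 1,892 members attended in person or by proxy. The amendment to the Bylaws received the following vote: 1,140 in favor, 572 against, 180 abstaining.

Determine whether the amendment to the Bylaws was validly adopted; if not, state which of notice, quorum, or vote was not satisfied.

Invalid — vote requirement not satisfied.

Notice: 31 days given; 30 required. Satisfied.
Quorum: 50% of 3,784 = 1,892; 1,892 present. Satisfied.
Vote: requires two-thirds of the votes cast (1,892 − 180 abstaining = 1,712); 2/3 of 1712 = 1141.33, rounded up to 1142, so 1,142 needed; 1,140 in favor. Not satisfied.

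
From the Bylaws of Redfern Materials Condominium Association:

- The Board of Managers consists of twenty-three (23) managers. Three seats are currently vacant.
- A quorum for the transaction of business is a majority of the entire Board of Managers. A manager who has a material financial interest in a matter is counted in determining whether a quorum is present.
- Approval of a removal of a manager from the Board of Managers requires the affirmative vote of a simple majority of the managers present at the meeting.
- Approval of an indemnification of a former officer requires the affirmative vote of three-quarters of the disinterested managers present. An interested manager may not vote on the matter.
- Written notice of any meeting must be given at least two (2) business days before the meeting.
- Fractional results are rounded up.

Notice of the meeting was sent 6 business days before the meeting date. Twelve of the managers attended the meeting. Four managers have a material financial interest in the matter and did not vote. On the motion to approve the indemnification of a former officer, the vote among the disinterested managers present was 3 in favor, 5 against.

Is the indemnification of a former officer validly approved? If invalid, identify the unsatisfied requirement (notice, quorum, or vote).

Invalid — vote requirement not satisfied.

Notice: 6 business days given; 2 required (6 ≥ 2). Satisfied.
Quorum: 12 present (interested managers count toward quorum); quorum is 12. Satisfied.
Vote: the indemnification of a former officer requires three-fourths of the disinterested managers present (12 − 4 = 8). 3/4 of 8 = 6, so 6 affirmative votes are needed; 3 voted in favor. Not satisfied.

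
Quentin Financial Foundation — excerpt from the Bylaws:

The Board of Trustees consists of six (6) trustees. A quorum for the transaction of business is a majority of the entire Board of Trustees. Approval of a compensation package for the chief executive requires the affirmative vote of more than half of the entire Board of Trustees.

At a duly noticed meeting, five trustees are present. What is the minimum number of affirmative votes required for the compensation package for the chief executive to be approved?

4

The compensation package for the chief executive requires a majority of the entire Board of Trustees (6).
A majority of 6 is 4.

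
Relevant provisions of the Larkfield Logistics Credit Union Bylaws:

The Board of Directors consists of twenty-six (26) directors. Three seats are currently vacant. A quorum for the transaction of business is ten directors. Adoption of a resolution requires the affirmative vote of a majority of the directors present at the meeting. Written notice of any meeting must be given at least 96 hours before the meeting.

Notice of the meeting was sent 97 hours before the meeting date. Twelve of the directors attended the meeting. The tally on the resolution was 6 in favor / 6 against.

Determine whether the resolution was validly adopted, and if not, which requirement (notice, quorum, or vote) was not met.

Invalid — vote requirement not satisfied.

Notice: 97 hours given; 96 required (97 ≥ 96). Satisfied.
Quorum: 12 present; quorum is 10. Satisfied.
Vote: the resolution requires a majority of the directors present (12). A majority of 12 is 7, so 7 affirmative votes are needed; 6 voted in favor. Not satisfied.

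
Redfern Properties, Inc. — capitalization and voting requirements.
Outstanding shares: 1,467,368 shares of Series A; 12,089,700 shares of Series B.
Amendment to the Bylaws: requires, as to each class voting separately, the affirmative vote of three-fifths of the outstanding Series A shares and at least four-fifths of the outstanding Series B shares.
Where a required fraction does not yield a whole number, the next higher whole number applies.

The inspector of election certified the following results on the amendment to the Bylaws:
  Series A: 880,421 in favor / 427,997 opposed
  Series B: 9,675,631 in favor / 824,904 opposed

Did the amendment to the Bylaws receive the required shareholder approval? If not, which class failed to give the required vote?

Approved — every class gave the required vote.

Series A: 3/5 of 1467368 = 880420.80, rounded up to 880421; 880,421 required, 880,421 in favor — approved.
Series B: 4/5 of 12089700 = 9671760; 9,671,760 required, 9,675,631 in favor — approved.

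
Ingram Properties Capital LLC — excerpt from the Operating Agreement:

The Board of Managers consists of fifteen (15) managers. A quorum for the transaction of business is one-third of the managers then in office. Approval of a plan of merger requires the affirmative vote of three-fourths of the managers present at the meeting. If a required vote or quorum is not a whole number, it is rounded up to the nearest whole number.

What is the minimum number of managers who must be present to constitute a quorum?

1/3 of 15 = 5.

5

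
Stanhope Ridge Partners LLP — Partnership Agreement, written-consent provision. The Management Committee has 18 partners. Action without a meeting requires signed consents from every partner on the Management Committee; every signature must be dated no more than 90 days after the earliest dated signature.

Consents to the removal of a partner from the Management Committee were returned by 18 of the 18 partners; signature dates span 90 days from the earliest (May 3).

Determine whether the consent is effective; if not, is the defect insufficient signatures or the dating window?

Effective — both the signature and dating-window requirements are satisfied.

Signatures required: every one of 18 — unanimous means all 18, so 18 needed; 18 signed. Sufficient.
Dating window: the latest signature is 90 days after the earliest; the limit is 90 days. Within the window.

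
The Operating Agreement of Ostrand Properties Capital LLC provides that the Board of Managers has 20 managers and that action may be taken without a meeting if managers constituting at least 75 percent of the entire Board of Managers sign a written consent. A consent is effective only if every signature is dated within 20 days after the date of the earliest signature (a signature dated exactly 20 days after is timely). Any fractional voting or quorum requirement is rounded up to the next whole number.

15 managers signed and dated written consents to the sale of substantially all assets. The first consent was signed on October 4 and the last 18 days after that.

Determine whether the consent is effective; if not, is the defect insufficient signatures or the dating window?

Effective — both the signature and dating-window requirements are satisfied.

Signatures required: at least 75 percent of 20 — 3/4 of 20 = 15, so 15 needed; 15 signed. Sufficient.
Dating window: the latest signature is 18 days after the earliest; the limit is 20 days. Within the window.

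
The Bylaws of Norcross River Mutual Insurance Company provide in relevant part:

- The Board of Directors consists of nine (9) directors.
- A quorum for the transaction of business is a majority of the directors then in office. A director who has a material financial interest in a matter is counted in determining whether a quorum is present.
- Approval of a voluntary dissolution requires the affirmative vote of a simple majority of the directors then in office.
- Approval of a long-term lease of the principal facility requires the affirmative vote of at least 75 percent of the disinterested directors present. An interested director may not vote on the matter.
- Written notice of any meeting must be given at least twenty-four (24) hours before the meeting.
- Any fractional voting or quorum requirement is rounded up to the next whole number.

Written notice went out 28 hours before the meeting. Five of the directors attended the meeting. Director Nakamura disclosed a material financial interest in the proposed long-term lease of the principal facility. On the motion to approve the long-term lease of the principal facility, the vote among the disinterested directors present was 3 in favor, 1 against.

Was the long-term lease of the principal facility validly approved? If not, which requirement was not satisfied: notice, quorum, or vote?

Valid — all requirements satisfied.

Notice: 28 hours given; 24 required (28 ≥ 24). Satisfied.
Quorum: 5 present (interested directors count toward quorum); quorum is 5. Satisfied.
Vote: the long-term lease of the principal facility requires three-fourths of the disinterested directors present (5 − 1 = 4). 3/4 of 4 = 3, so 3 affirmative votes are needed; 3 voted in favor. Satisfied.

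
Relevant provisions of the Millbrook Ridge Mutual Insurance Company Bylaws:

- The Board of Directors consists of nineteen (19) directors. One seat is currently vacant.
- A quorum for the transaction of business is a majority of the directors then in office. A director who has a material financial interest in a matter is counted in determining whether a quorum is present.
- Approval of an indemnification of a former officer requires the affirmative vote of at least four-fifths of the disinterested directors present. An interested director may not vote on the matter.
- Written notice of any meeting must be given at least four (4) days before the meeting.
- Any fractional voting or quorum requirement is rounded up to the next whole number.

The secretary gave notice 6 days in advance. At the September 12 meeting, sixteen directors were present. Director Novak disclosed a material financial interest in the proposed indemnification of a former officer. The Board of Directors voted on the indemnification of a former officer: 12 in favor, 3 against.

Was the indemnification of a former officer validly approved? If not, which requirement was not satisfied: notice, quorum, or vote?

Notice: 6 days given; 4 required (6 ≥ 4). Satisfied.
Quorum: 16 present (interested directors count toward quorum); quorum is 10. Satisfied.
Vote: the indemnification of a former officer requires four-fifths of the disinterested directors present (16 − 1 = 15). 4/5 of 15 = 12, so 12 affirmative votes are needed; 12 voted in favor. Satisfied.

Valid — all requirements satisfied.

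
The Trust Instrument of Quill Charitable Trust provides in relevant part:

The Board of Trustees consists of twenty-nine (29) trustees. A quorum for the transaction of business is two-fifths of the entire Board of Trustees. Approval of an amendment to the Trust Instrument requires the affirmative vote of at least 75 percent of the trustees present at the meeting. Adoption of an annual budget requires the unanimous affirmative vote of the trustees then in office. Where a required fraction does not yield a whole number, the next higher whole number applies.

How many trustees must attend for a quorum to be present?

12

2/5 of 29 = 11.60, rounded up to 12.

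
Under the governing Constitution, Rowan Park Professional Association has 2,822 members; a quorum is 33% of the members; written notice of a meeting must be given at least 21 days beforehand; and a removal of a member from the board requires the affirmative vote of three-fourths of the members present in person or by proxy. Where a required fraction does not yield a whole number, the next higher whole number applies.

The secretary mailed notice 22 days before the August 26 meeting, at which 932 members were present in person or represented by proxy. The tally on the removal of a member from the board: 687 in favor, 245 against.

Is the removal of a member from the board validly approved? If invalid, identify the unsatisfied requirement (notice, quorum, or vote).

Invalid — vote requirement not satisfied.

Notice: 22 days given; 21 required. Satisfied.
Quorum: 33% of 2,822 = 931.26, rounded up to 932; 932 present. Satisfied.
Vote: requires three-fourths of those present (932); 3/4 of 932 = 699, so 699 needed; 687 in favor. Not satisfied.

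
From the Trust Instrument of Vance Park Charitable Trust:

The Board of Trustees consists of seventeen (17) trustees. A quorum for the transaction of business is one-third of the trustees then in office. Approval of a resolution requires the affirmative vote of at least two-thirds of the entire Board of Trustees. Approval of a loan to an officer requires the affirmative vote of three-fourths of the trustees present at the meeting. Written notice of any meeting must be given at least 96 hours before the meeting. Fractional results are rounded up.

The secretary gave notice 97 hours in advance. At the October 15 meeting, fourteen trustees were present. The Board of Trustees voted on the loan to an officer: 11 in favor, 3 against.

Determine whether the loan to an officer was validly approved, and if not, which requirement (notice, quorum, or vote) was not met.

Notice: 97 hours given; 96 required (97 ≥ 96). Satisfied.
Quorum: 14 present; quorum is 6. Satisfied.
Vote: the loan to an officer requires three-fourths of the trustees present (14). 3/4 of 14 = 10.50, rounded up to 11, so 11 affirmative votes are needed; 11 voted in favor. Satisfied.

Valid — all requirements satisfied.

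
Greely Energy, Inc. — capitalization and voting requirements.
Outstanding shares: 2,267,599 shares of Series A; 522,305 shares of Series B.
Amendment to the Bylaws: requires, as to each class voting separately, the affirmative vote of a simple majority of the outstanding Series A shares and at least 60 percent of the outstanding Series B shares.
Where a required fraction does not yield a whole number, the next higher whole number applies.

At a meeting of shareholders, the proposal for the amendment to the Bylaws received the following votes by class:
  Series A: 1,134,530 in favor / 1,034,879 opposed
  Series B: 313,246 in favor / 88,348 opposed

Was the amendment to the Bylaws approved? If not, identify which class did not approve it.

Series A: a majority of 2267599 is 1133800; 1,133,800 required, 1,134,530 in favor — approved.
Series B: 3/5 of 522305 = 313383; 313,383 required, 313,246 in favor — not approved.

Not approved — the Series B shares did not give the required vote.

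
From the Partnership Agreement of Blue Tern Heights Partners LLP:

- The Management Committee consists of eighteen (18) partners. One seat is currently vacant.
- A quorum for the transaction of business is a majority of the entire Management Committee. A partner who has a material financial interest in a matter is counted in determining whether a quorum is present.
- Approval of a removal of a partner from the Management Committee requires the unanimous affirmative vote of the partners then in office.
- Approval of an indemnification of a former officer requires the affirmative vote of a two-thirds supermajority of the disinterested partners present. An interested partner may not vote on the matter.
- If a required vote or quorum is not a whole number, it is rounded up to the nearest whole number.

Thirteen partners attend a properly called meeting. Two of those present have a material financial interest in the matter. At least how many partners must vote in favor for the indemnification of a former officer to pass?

8

The indemnification of a former officer requires two-thirds of the disinterested partners present (13 − 2 = 11).
2/3 of 11 = 7.33, rounded up to 8.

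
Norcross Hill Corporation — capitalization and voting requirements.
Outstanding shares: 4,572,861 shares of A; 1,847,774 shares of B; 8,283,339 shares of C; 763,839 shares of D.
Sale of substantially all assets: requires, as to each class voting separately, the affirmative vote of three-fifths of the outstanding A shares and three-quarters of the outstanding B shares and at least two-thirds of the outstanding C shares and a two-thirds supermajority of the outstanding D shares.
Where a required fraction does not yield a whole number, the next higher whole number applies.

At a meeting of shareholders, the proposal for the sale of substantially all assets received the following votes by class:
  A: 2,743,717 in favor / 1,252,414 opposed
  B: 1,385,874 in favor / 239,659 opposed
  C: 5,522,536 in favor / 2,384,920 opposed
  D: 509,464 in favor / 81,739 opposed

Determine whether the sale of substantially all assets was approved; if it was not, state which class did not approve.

Approved — every class gave the required vote.

A: 3/5 of 4572861 = 2743716.60, rounded up to 2743717; 2,743,717 required, 2,743,717 in favor — approved.
B: 3/4 of 1847774 = 1385830.50, rounded up to 1385831; 1,385,831 required, 1,385,874 in favor — approved.
C: 2/3 of 8283339 = 5522226; 5,522,226 required, 5,522,536 in favor — approved.
D: 2/3 of 763839 = 509226; 509,226 required, 509,464 in favor — approved.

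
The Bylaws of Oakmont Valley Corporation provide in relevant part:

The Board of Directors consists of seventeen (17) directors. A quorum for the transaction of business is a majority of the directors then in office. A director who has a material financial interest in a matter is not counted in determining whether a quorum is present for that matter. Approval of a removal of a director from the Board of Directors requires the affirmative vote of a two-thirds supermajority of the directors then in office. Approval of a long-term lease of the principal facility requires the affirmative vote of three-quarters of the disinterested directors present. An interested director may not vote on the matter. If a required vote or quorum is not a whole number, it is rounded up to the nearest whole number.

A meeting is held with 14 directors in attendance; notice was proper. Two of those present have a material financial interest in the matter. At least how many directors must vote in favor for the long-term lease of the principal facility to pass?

The long-term lease of the principal facility requires three-fourths of the disinterested directors present (14 − 2 = 12).
3/4 of 12 = 9.

9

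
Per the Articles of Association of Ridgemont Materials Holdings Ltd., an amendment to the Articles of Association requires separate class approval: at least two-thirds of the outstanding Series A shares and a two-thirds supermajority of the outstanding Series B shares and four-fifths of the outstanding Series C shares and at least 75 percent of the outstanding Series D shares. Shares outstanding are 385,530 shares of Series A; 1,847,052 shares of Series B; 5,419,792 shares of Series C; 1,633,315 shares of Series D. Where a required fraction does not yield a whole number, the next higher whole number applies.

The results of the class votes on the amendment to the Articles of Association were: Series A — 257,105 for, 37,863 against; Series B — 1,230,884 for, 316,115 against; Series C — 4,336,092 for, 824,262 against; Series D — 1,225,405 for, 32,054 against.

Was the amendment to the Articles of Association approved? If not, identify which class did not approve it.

Not approved — the Series B shares did not give the required vote.

Series A: 2/3 of 385530 = 257020; 257,020 required, 257,105 in favor — approved.
Series B: 2/3 of 1847052 = 1231368; 1,231,368 required, 1,230,884 in favor — not approved.
Series C: 4/5 of 5419792 = 4335833.60, rounded up to 4335834; 4,335,834 required, 4,336,092 in favor — approved.
Series D: 3/4 of 1633315 = 1224986.25, rounded up to 1224987; 1,224,987 required, 1,225,405 in favor — approved.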